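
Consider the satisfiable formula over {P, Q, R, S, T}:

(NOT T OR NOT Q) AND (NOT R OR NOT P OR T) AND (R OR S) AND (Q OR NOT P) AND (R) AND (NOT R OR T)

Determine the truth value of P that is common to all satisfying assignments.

Suppose P = true.
Unit clause (Q) forces Q = true.
Unit clause (NOT T) forces T = false.
Unit clause (NOT R) forces R = false.
Now (R) is unsatisfied and unit — conflict.
So every satisfying assignment has P = False.

False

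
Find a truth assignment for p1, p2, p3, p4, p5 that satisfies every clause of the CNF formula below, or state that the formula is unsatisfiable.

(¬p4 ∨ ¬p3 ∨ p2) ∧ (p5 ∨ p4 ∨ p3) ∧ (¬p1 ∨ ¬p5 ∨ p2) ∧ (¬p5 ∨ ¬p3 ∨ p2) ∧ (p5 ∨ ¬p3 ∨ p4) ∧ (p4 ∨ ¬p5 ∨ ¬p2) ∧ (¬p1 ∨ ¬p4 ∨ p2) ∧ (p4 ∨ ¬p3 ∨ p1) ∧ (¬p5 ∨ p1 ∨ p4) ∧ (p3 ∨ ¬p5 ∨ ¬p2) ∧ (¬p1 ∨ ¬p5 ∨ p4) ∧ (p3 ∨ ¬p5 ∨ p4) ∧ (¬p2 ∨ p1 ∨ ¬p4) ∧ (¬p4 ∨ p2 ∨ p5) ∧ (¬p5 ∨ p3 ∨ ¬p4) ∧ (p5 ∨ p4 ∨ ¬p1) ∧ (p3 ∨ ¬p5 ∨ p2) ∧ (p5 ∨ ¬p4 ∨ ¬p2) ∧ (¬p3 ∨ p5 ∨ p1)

Suppose p4 = True.
Suppose p3 = True.
(p2) alone gives p2 = True.
(p1) alone gives p1 = True.
(p5) alone gives p5 = True.
This assignment satisfies each clause.

p1 ↦ True; p2 ↦ True; p3 ↦ True; p4 ↦ True; p5 ↦ True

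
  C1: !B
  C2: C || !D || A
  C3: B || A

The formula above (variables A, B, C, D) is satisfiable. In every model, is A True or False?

True

Suppose A = false.
Unit clause (!B) forces B = false.
Now (B) is unsatisfied and unit — conflict.
So every satisfying assignment has A = True.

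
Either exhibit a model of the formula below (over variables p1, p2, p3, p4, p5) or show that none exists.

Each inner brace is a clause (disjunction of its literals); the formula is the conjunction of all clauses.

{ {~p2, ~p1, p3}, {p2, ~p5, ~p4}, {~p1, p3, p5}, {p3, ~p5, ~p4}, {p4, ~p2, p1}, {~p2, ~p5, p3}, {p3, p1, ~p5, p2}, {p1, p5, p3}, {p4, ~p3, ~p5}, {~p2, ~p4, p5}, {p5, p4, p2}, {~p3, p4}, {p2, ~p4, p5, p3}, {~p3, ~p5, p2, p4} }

Suppose p3 = 1.
The clause (p4) is unit, so p4 = 1.
Suppose p2 = 1.
The clause (p5) is unit, so p5 = 1.
All clauses hold; p1 can take either value.

p1: 0,  p2: 1,  p3: 1,  p4: 1,  p5: 1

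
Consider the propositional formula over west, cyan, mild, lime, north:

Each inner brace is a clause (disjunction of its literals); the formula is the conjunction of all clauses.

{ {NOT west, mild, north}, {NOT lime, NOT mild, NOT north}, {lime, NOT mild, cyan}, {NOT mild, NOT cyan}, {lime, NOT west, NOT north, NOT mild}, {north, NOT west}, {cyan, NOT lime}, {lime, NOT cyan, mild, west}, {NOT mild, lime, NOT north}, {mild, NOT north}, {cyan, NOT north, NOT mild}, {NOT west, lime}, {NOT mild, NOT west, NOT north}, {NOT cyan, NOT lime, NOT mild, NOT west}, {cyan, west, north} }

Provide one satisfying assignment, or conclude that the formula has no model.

west: false; cyan: true; mild: false; lime: true; north: false

Suppose mild = false.
The clause (NOT north) is unit, so north = false.
The clause (NOT west) is unit, so west = false.
The clause (cyan) is unit, so cyan = true.
The clause (lime) is unit, so lime = true.
This assignment satisfies each clause.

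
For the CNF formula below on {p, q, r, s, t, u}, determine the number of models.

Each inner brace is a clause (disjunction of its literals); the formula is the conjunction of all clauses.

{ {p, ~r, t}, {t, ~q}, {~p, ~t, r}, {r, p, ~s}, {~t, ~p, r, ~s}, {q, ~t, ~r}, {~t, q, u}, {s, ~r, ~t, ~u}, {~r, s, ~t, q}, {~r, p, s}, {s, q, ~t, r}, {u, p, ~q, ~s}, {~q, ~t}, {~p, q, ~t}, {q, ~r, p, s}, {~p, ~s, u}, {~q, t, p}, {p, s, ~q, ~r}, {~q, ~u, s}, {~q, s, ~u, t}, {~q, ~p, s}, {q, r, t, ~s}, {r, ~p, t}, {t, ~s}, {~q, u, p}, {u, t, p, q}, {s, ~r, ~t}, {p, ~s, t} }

There are 2^6 = 64 truth assignments over (p, q, r, s, t, u).
Split on t. With t = 1, the clauses containing t are satisfied and ~t drops from the rest; 0 of the 2^5 = 32 assignments to the other variables satisfy what remains.
With t = 0, by the same count on the reduced clause set, 3 assignments work.
(One model: p=F, q=F, r=F, s=F, t=F, u=T.)
Total: 0 + 3 = 3.

3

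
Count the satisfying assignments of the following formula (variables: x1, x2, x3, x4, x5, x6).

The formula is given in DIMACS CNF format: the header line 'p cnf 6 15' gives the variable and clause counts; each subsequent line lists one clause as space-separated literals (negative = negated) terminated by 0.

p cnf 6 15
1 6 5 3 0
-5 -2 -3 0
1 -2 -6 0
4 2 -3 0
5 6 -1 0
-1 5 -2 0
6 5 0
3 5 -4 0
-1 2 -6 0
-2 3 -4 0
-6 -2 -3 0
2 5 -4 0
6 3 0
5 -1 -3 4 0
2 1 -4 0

There are 2^6 = 64 truth assignments over (x1, x2, x3, x4, x5, x6).
Split on x3. With x3 = True, the clauses containing x3 are satisfied and ¬x3 drops from the rest; 1 of the 2^5 = 32 assignments to the other variables satisfy what remains.
With x3 = False, by the same count on the reduced clause set, 3 assignments work.
Total: 1 + 3 = 4.

4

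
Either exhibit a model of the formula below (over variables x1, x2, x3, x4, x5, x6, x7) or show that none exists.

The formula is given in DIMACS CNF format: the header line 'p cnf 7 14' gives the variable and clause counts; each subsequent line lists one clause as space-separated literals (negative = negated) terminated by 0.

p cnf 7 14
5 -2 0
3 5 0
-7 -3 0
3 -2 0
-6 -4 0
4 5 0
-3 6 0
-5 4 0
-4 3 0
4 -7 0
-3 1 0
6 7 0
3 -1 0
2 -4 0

Branch on x5: set x5 = True.
(x4) alone gives x4 = True.
(¬x6) alone gives x6 = False.
(¬x3) alone gives x3 = False.
Now (x3) is unsatisfied and unit — conflict.
Undo x5 and try x5 = False.
(¬x2) alone gives x2 = False.
(x3) alone gives x3 = True.
(¬x7) alone gives x7 = False.
(x4) alone gives x4 = True.
Now (¬x4) is unsatisfied and unit — conflict.
Both values of x5 lead to a conflict.

UNSATISFIABLE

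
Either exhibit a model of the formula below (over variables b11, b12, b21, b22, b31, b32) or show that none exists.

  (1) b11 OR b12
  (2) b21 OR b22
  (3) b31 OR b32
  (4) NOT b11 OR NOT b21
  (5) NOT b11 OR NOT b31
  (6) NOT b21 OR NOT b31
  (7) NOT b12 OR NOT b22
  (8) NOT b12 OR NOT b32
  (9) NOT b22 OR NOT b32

UNSATISFIABLE

Case b11 = true:
(NOT b21) alone gives b21 = false.
(b22) alone gives b22 = true.
(NOT b31) alone gives b31 = false.
(b32) alone gives b32 = true.
That conflicts with the unit clause (NOT b32).
That branch fails; take b11 = false instead.
(b12) alone gives b12 = true.
(NOT b22) alone gives b22 = false.
(b21) alone gives b21 = true.
(NOT b31) alone gives b31 = false.
(b32) alone gives b32 = true.
That conflicts with the unit clause (NOT b32).
Both values of b11 lead to a conflict.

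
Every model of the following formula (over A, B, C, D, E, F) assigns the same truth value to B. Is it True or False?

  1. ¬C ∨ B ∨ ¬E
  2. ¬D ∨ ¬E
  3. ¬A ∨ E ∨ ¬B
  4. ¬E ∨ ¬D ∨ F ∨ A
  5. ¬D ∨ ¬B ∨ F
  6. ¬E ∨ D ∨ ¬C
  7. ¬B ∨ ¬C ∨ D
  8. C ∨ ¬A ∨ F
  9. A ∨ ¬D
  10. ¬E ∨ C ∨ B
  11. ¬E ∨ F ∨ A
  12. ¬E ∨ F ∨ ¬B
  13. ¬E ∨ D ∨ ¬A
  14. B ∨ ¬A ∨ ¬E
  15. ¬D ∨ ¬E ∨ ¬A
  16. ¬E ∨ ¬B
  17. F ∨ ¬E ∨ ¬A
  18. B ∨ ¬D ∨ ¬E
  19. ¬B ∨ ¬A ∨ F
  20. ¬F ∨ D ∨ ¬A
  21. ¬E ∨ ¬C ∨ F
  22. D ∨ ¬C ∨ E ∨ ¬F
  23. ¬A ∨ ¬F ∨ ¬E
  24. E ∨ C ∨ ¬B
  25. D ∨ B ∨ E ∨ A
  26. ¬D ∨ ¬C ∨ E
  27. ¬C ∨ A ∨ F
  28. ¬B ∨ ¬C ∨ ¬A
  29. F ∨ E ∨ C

False

Suppose B = True.
From the singleton clause (¬E), E = False.
From the singleton clause (¬A), A = False.
From the singleton clause (¬D), D = False.
From the singleton clause (¬C), C = False.
But (C) is also a unit clause — contradiction.
So every satisfying assignment has B = False.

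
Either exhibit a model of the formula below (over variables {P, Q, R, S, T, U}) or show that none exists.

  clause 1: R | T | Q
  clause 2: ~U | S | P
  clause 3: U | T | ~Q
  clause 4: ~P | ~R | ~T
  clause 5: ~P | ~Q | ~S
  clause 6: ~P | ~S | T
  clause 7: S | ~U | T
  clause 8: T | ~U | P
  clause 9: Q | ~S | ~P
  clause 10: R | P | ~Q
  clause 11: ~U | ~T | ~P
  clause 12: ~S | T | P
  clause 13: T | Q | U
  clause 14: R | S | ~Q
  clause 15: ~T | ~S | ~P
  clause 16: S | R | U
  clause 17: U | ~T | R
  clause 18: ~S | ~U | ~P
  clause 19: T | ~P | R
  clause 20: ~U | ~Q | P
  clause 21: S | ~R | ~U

P ↦ 0, Q ↦ 0, R ↦ 1, S ↦ 1, T ↦ 1, U ↦ 1

Suppose R = 1.
Suppose P = 0.
Suppose U = 1.
(S) alone gives S = 1.
(T) alone gives T = 1.
(~Q) alone gives Q = 0.
All clauses are satisfied.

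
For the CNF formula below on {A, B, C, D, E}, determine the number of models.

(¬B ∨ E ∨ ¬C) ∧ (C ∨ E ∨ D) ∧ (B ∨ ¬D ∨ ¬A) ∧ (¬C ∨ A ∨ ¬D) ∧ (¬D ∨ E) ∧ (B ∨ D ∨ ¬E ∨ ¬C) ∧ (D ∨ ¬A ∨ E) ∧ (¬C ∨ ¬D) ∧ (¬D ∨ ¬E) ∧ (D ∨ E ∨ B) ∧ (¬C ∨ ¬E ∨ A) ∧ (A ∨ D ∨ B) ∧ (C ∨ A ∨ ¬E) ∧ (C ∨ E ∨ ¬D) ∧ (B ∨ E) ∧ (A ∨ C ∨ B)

There are 2^5 = 32 truth assignments over (A, B, C, D, E).
Split on E. With E = True, the clauses containing E are satisfied and ¬E drops from the rest; 3 of the 2^4 = 16 assignments to the other variables satisfy what remains.
With E = False, by the same count on the reduced clause set, 0 assignments work.
(One model: A=T, B=F, C=F, D=F, E=T.)
Total: 3 + 0 = 3.

3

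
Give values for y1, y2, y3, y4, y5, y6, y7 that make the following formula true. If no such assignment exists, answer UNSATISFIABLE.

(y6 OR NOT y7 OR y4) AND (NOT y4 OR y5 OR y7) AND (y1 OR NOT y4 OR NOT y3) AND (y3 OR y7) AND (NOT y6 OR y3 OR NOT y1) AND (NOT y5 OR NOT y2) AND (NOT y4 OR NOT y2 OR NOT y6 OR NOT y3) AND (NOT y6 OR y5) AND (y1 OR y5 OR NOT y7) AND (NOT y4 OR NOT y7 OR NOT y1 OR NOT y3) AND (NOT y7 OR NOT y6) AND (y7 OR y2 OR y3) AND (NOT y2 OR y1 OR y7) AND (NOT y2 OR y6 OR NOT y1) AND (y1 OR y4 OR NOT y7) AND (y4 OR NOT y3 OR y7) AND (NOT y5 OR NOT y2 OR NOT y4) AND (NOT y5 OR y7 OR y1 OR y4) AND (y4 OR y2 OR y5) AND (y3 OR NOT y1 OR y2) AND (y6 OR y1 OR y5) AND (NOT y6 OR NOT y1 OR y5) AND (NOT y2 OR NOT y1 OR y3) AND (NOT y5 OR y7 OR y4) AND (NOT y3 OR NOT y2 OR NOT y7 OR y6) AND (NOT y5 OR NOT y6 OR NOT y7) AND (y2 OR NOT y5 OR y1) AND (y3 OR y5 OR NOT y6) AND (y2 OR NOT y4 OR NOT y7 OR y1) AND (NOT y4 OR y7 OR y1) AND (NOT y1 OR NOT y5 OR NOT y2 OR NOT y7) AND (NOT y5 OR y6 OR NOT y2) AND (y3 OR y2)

Case y3 = true:
Case y1 = true:
Case y5 = true:
The clause (NOT y2) is unit, so y2 = false.
Case y4 = true:
The clause (NOT y7) is unit, so y7 = false.
All clauses hold; y6 can take either value.

y1=true,  y2=false,  y3=true,  y4=true,  y5=true,  y6=true,  y7=false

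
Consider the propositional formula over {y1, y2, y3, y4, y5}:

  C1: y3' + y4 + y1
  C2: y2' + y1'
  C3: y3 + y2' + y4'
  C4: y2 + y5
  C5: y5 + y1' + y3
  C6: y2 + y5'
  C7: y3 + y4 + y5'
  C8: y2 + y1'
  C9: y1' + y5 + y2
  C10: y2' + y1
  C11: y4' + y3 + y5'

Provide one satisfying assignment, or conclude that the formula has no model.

Try y2 = 0.
From the singleton clause (y5), y5 = 1.
But (y5') is also a unit clause — contradiction.
Undo y2 and try y2 = 1.
From the singleton clause (y1'), y1 = 0.
But (y1) is also a unit clause — contradiction.
Neither y2 = 1 nor y2 = 0 works.

UNSATISFIABLE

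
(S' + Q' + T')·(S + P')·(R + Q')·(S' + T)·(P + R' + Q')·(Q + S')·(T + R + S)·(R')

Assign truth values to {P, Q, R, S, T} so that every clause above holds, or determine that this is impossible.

Unit clause (R') forces R = 0.
Unit clause (Q') forces Q = 0.
Unit clause (S') forces S = 0.
Unit clause (P') forces P = 0.
Unit clause (T) forces T = 1.
Every clause now holds.

P=0,  Q=0,  R=0,  S=0,  T=1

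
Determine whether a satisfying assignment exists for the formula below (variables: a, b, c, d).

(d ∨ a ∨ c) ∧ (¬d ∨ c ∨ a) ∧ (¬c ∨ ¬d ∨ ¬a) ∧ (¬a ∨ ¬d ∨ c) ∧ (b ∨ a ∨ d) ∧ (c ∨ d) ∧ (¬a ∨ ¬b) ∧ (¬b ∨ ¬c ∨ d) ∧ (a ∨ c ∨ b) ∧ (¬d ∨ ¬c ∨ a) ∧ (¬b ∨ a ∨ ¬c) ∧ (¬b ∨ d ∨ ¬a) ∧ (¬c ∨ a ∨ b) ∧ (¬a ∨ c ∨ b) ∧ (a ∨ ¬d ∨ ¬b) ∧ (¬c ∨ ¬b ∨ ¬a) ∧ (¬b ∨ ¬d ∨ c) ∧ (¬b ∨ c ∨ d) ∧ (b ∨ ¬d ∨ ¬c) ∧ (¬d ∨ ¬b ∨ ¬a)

Branch on c: set c = True.
Branch on d: set d = False.
The clause (¬b) is unit, so b = False.
The clause (a) is unit, so a = True.
Every clause now holds.
A satisfying assignment: a: True; b: False; c: True; d: False.

Yes, satisfiable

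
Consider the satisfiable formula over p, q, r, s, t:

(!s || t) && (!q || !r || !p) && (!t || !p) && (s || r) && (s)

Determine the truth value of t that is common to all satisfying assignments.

Suppose t = false.
(!s) alone gives s = false.
Now (s) is unsatisfied and unit — conflict.
So every satisfying assignment has t = True.

True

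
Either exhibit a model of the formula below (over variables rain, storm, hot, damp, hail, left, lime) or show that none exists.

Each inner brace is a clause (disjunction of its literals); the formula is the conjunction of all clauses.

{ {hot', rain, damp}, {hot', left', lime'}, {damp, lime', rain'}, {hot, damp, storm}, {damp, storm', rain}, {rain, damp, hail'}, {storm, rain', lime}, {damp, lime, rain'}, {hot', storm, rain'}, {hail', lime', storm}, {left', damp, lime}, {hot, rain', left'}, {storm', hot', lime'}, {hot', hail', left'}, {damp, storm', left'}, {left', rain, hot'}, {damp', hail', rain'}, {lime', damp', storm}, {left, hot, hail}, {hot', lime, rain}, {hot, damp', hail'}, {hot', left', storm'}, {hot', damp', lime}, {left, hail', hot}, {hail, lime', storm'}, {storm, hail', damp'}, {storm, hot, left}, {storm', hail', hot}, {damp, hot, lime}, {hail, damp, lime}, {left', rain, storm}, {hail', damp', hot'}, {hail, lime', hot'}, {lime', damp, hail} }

Case hot = 0:
Case damp = 1:
Unit clause (hail') forces hail = 0.
Unit clause (left) forces left = 1.
Unit clause (rain') forces rain = 0.
Unit clause (storm) forces storm = 1.
Unit clause (lime') forces lime = 0.
Every clause now holds.

rain ↦ 0; storm ↦ 1; hot ↦ 0; damp ↦ 1; hail ↦ 0; left ↦ 1; lime ↦ 0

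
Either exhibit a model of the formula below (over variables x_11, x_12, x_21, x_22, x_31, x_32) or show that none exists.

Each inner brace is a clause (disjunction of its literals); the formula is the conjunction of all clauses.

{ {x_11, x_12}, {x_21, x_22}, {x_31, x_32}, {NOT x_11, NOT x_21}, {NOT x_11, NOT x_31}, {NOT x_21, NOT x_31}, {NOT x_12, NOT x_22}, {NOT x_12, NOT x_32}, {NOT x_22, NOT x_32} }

Branch on x_11: set x_11 = true.
(NOT x_21) alone gives x_21 = false.
(x_22) alone gives x_22 = true.
(NOT x_31) alone gives x_31 = false.
(x_32) alone gives x_32 = true.
Now (NOT x_32) is unsatisfied and unit — conflict.
So x_11 must be the other value — set x_11 = false.
(x_12) alone gives x_12 = true.
(NOT x_22) alone gives x_22 = false.
(x_21) alone gives x_21 = true.
(NOT x_31) alone gives x_31 = false.
(x_32) alone gives x_32 = true.
Now (NOT x_32) is unsatisfied and unit — conflict.
Either choice for x_11 ends in contradiction.

UNSATISFIABLE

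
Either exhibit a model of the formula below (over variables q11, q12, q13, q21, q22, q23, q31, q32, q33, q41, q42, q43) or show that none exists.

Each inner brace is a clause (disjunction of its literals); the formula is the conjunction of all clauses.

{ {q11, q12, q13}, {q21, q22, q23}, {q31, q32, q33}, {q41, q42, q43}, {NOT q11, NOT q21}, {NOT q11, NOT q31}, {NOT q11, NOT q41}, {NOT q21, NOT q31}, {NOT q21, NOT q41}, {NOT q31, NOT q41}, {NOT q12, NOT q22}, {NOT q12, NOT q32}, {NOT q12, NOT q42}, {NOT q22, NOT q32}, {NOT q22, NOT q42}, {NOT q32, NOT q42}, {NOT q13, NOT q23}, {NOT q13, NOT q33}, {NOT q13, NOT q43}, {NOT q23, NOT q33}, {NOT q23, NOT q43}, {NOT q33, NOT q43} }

UNSATISFIABLE

Suppose q11 = false.
Suppose q12 = true.
Unit clause (NOT q22) forces q22 = false.
Unit clause (NOT q32) forces q32 = false.
Unit clause (NOT q42) forces q42 = false.
Suppose q21 = true.
Unit clause (NOT q31) forces q31 = false.
Unit clause (q33) forces q33 = true.
Unit clause (NOT q41) forces q41 = false.
Unit clause (q43) forces q43 = true.
That conflicts with the unit clause (NOT q43).
So q21 must be the other value — set q21 = false.
Unit clause (q23) forces q23 = true.
Unit clause (NOT q13) forces q13 = false.
Unit clause (NOT q33) forces q33 = false.
Unit clause (q31) forces q31 = true.
Unit clause (NOT q41) forces q41 = false.
Unit clause (q43) forces q43 = true.
That conflicts with the unit clause (NOT q43).
Either choice for q21 ends in contradiction.
So q12 must be the other value — set q12 = false.
Unit clause (q13) forces q13 = true.
Unit clause (NOT q23) forces q23 = false.
Unit clause (NOT q33) forces q33 = false.
Unit clause (NOT q43) forces q43 = false.
Suppose q21 = true.
Unit clause (NOT q31) forces q31 = false.
Unit clause (q32) forces q32 = true.
Unit clause (NOT q41) forces q41 = false.
Unit clause (q42) forces q42 = true.
That conflicts with the unit clause (NOT q42).
So q21 must be the other value — set q21 = false.
Unit clause (q22) forces q22 = true.
Unit clause (NOT q32) forces q32 = false.
Unit clause (q31) forces q31 = true.
Unit clause (NOT q41) forces q41 = false.
Unit clause (q42) forces q42 = true.
That conflicts with the unit clause (NOT q42).
Either choice for q21 ends in contradiction.
Either choice for q12 ends in contradiction.
So q11 must be the other value — set q11 = true.
Unit clause (NOT q21) forces q21 = false.
Unit clause (NOT q31) forces q31 = false.
Unit clause (NOT q41) forces q41 = false.
Suppose q22 = true.
Unit clause (NOT q12) forces q12 = false.
Unit clause (NOT q32) forces q32 = false.
Unit clause (q33) forces q33 = true.
Unit clause (NOT q42) forces q42 = false.
Unit clause (q43) forces q43 = true.
That conflicts with the unit clause (NOT q43).
So q22 must be the other value — set q22 = false.
Unit clause (q23) forces q23 = true.
Unit clause (NOT q13) forces q13 = false.
Unit clause (NOT q33) forces q33 = false.
Unit clause (q32) forces q32 = true.
Unit clause (NOT q12) forces q12 = false.
Unit clause (NOT q42) forces q42 = false.
Unit clause (q43) forces q43 = true.
That conflicts with the unit clause (NOT q43).
Either choice for q22 ends in contradiction.
Either choice for q11 ends in contradiction.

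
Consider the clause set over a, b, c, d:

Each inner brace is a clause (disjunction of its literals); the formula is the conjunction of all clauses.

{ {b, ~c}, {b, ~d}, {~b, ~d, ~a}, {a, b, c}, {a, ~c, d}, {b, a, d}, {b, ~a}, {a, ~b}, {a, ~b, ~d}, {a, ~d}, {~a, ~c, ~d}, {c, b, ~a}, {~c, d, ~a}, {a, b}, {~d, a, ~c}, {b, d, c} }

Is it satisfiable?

Yes

Try b = 1.
(a) alone gives a = 1.
(~d) alone gives d = 0.
(~c) alone gives c = 0.
Every clause now holds.
A satisfying assignment: a ↦ 1,  b ↦ 1,  c ↦ 0,  d ↦ 0.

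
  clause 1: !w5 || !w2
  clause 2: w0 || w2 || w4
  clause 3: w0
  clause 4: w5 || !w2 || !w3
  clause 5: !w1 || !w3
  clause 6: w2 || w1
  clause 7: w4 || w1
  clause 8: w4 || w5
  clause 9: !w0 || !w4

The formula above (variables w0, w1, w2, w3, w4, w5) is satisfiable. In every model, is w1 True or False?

Suppose w1 = false.
Unit clause (w0) forces w0 = true.
Unit clause (w2) forces w2 = true.
Unit clause (!w5) forces w5 = false.
Unit clause (!w3) forces w3 = false.
Unit clause (w4) forces w4 = true.
That conflicts with the unit clause (!w4).
So every satisfying assignment has w1 = True.

True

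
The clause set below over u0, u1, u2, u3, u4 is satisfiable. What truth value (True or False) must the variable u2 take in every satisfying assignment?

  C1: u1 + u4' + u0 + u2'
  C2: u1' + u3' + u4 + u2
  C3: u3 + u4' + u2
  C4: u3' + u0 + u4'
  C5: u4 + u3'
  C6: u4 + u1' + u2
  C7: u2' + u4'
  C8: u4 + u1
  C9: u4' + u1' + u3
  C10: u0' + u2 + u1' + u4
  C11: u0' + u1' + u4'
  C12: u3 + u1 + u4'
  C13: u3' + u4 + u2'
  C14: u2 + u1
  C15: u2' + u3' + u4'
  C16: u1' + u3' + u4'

True

Suppose u2 = 0.
(u1) alone gives u1 = 1.
(u4) alone gives u4 = 1.
(u3) alone gives u3 = 1.
But (u3') is also a unit clause — contradiction.
So every satisfying assignment has u2 = True.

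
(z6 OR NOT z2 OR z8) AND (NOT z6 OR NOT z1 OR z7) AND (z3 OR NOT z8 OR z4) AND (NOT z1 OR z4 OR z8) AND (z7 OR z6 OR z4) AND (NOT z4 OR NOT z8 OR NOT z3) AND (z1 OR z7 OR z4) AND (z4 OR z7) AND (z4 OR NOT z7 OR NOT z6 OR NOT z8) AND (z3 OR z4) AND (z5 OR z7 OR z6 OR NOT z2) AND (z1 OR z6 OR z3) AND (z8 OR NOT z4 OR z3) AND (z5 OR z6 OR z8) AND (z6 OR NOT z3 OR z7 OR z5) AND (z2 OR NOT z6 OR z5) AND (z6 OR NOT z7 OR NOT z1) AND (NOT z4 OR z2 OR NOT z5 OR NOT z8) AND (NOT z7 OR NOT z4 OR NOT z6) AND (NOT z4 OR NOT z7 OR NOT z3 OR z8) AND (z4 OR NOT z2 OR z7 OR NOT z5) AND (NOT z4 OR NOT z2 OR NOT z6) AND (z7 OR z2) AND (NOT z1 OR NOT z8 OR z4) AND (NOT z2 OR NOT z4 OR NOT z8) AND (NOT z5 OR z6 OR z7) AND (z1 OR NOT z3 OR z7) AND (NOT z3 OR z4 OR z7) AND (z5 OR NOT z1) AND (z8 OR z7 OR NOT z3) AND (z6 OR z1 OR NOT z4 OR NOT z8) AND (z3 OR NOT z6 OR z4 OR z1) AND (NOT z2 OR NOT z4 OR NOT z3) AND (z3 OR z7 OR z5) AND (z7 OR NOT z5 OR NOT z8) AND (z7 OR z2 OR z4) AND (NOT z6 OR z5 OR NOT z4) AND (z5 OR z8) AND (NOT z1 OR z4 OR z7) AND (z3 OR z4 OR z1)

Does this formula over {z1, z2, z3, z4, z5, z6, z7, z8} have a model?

Satisfiable

Try z4 = false.
(z7) alone gives z7 = true.
(z3) alone gives z3 = true.
Try z1 = false.
Try z6 = false.
Try z2 = true.
(z8) alone gives z8 = true.
No clause remains; z5 is free.
A satisfying assignment: z1=false,  z2=true,  z3=true,  z4=false,  z5=true,  z6=false,  z7=true,  z8=true.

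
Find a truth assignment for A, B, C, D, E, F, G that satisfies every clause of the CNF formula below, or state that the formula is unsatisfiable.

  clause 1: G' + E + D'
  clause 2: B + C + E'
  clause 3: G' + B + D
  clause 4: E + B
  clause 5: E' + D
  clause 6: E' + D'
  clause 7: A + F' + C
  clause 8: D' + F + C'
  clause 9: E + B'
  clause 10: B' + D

UNSATISFIABLE

Case E = 1:
The clause (D) is unit, so D = 1.
Now (D') is unsatisfied and unit — conflict.
Undo E and try E = 0.
The clause (B) is unit, so B = 1.
Now (B') is unsatisfied and unit — conflict.
Neither E = 1 nor E = 0 works.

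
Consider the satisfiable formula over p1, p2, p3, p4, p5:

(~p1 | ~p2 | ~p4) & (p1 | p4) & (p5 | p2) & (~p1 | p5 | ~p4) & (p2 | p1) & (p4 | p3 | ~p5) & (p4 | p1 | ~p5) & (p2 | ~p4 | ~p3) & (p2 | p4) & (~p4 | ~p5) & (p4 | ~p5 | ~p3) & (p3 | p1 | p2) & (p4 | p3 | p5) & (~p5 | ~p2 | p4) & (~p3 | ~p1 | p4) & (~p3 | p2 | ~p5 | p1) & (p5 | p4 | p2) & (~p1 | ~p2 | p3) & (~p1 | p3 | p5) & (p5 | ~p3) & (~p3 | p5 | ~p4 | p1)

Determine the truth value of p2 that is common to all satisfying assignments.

Suppose p2 = 0.
(p5) alone gives p5 = 1.
(p1) alone gives p1 = 1.
(p4) alone gives p4 = 1.
Now (~p4) is unsatisfied and unit — conflict.
So every satisfying assignment has p2 = True.

True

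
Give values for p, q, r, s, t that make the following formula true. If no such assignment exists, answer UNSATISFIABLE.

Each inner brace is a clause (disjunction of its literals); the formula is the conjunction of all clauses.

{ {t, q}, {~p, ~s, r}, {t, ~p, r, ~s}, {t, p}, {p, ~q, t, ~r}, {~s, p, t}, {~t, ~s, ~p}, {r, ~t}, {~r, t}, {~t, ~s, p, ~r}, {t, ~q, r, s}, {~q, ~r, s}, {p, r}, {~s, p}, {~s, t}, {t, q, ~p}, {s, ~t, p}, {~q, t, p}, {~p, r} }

p ↦ 1,  q ↦ 0,  r ↦ 1,  s ↦ 0,  t ↦ 1

Try t = 1.
(r) alone gives r = 1.
Try s = 0.
(~q) alone gives q = 0.
(p) alone gives p = 1.
Every clause now holds.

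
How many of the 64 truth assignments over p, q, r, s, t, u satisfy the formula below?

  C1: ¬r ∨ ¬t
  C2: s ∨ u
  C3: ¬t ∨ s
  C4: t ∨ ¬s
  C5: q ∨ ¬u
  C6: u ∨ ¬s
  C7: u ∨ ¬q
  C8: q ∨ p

There are 2^6 = 64 truth assignments over (p, q, r, s, t, u).
Split on r. With r = True, the clauses containing r are satisfied and ¬r drops from the rest; 2 of the 2^5 = 32 assignments to the other variables satisfy what remains.
With r = False, by the same count on the reduced clause set, 4 assignments work.
(One model: p=F, q=T, r=F, s=F, t=F, u=T.)
Total: 2 + 4 = 6.

6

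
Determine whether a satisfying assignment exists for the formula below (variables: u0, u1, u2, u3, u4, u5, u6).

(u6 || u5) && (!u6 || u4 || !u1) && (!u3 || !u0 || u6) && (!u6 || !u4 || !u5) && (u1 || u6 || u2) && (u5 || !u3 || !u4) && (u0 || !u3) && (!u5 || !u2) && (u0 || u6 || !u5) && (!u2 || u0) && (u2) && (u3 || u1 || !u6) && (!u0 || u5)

(u2) alone gives u2 = true.
(!u5) alone gives u5 = false.
(u6) alone gives u6 = true.
(u0) alone gives u0 = true.
Now (!u0) is unsatisfied and unit — conflict.
No assignment satisfies every clause.

No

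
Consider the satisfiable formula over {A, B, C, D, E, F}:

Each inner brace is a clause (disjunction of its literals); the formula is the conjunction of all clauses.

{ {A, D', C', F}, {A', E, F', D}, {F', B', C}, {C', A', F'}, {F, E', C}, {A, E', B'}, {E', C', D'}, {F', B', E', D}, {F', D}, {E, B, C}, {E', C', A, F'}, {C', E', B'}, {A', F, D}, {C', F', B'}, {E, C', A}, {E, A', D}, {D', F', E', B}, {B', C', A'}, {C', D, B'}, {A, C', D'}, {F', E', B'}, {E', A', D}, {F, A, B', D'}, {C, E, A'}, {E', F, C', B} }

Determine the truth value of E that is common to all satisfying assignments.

Suppose E = 1.
Branch on F: set F = 1.
From the singleton clause (D), D = 1.
From the singleton clause (C'), C = 0.
From the singleton clause (B'), B = 0.
But (B) is also a unit clause — contradiction.
So F must be the other value — set F = 0.
From the singleton clause (C), C = 1.
From the singleton clause (D'), D = 0.
From the singleton clause (B'), B = 0.
But (B) is also a unit clause — contradiction.
Neither F = 1 nor F = 0 works.
So every satisfying assignment has E = False.

False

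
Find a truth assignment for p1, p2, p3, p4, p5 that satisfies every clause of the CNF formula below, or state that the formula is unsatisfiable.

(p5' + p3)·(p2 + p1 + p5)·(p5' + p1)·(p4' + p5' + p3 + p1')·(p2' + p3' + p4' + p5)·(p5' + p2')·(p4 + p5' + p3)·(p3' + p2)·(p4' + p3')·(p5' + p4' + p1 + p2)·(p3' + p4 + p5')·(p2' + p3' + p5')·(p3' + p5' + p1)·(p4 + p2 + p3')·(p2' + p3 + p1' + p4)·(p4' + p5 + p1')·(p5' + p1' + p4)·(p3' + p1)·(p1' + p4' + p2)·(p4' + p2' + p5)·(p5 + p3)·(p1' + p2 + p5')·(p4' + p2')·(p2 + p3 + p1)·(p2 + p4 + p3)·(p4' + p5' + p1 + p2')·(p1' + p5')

Suppose p5 = 0.
(p3) alone gives p3 = 1.
(p2) alone gives p2 = 1.
(p4') alone gives p4 = 0.
(p1) alone gives p1 = 1.
Every clause now holds.

p1: 1; p2: 1; p3: 1; p4: 0; p5: 0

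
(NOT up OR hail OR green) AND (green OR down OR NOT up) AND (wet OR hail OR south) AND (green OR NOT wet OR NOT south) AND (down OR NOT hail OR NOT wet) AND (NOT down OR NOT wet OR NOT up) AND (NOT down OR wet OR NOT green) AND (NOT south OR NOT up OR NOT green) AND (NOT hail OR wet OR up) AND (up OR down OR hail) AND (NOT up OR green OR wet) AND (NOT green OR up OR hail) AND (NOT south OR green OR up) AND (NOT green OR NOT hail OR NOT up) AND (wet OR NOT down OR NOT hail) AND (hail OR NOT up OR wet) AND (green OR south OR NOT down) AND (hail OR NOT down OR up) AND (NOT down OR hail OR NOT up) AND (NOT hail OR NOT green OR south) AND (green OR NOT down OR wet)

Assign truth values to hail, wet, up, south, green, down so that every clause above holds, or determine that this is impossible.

Try up = false.
Try hail = true.
The clause (wet) is unit, so wet = true.
The clause (down) is unit, so down = true.
Try green = true.
The clause (south) is unit, so south = true.
Every clause now holds.

hail=true, wet=true, up=false, south=true, green=true, down=true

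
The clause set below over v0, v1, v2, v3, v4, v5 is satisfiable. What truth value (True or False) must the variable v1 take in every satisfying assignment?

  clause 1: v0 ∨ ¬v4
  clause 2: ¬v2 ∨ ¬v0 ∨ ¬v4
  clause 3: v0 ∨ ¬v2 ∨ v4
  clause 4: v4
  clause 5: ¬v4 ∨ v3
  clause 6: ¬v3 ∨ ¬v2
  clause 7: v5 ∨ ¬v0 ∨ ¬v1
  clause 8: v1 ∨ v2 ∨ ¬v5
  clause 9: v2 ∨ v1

True

Suppose v1 = False.
From the singleton clause (v4), v4 = True.
From the singleton clause (v0), v0 = True.
From the singleton clause (¬v2), v2 = False.
That conflicts with the unit clause (v2).
So every satisfying assignment has v1 = True.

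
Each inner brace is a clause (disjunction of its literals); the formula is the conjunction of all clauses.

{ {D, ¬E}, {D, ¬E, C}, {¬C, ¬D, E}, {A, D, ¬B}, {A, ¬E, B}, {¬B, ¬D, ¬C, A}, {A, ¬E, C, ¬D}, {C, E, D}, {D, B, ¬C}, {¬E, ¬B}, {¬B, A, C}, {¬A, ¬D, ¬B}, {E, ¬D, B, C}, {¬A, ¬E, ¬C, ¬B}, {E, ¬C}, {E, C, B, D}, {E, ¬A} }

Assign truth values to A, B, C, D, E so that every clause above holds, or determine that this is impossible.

Branch on D: set D = True.
Branch on C: set C = False.
Branch on A: set A = True.
From the singleton clause (¬B), B = False.
From the singleton clause (E), E = True.
All clauses are satisfied.

A ↦ True; B ↦ False; C ↦ False; D ↦ True; E ↦ True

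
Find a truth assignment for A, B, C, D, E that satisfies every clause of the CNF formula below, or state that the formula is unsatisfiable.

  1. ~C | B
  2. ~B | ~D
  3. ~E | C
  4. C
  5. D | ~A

A ↦ 0; B ↦ 1; C ↦ 1; D ↦ 0; E ↦ 0

(C) alone gives C = 1.
(B) alone gives B = 1.
(~D) alone gives D = 0.
(~A) alone gives A = 0.
No clause remains; E is free.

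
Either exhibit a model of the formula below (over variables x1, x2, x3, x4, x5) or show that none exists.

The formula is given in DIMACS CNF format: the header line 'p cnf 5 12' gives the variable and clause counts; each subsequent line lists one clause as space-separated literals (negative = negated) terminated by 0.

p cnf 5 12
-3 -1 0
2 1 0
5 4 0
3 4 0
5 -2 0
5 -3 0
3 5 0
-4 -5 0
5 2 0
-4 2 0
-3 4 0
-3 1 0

UNSATISFIABLE

Case x3 = False:
Unit clause (x4) forces x4 = True.
Unit clause (x5) forces x5 = True.
That conflicts with the unit clause (¬x5).
So x3 must be the other value — set x3 = True.
Unit clause (¬x1) forces x1 = False.
That conflicts with the unit clause (x1).
Both values of x3 lead to a conflict.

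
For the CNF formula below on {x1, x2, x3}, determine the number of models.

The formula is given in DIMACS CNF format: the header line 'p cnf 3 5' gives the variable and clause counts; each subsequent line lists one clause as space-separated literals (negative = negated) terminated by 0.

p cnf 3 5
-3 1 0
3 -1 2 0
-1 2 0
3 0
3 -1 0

1

There are 2^3 = 8 truth assignments over (x1, x2, x3).
Split on x3. With x3 = True, the clauses containing x3 are satisfied and ¬x3 drops from the rest; 1 of the 2^2 = 4 assignments to the other variables satisfy what remains.
With x3 = False, by the same count on the reduced clause set, 0 assignments work.
Total: 1 + 0 = 1.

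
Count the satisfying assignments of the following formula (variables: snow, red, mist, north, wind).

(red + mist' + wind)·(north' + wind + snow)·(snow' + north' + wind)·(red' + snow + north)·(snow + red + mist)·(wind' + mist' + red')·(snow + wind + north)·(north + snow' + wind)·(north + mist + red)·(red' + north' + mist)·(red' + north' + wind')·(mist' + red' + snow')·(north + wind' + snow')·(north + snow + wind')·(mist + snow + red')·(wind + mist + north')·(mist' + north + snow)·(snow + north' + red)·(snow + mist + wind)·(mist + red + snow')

1

There are 2^5 = 32 truth assignments over (snow, red, mist, north, wind).
Split on mist. With mist = 1, the clauses containing mist are satisfied and mist' drops from the rest; 1 of the 2^4 = 16 assignments to the other variables satisfy what remains.
With mist = 0, by the same count on the reduced clause set, 0 assignments work.
(One model: snow=T, red=F, mist=T, north=T, wind=T.)
Total: 1 + 0 = 1.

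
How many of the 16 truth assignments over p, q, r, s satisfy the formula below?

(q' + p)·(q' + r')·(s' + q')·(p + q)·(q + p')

There are 2^4 = 16 truth assignments over (p, q, r, s).
Split on s. With s = 1, the clauses containing s are satisfied and s' drops from the rest; 0 of the 2^3 = 8 assignments to the other variables satisfy what remains.
With s = 0, by the same count on the reduced clause set, 1 assignment works.
(One model: p=T, q=T, r=F, s=F.)
Total: 0 + 1 = 1.

1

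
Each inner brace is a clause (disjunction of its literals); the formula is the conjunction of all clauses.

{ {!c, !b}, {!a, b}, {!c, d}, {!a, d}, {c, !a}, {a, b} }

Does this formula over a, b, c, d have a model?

Case c = false:
(!a) alone gives a = false.
(b) alone gives b = true.
Every clause is now satisfied; d is unconstrained.
A satisfying assignment: a ↦ false; b ↦ true; c ↦ false; d ↦ true.

Yes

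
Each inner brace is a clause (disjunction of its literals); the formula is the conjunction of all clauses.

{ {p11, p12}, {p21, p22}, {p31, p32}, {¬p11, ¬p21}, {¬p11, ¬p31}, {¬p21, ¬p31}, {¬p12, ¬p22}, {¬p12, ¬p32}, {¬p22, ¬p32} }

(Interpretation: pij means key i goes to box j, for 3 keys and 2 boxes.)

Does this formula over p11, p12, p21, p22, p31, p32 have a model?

Case p11 = True:
From the singleton clause (¬p21), p21 = False.
From the singleton clause (p22), p22 = True.
From the singleton clause (¬p31), p31 = False.
From the singleton clause (p32), p32 = True.
But (¬p32) is also a unit clause — contradiction.
Backtrack on p11: now try p11 = False.
From the singleton clause (p12), p12 = True.
From the singleton clause (¬p22), p22 = False.
From the singleton clause (p21), p21 = True.
From the singleton clause (¬p31), p31 = False.
From the singleton clause (p32), p32 = True.
But (¬p32) is also a unit clause — contradiction.
Neither p11 = True nor p11 = False works.
No assignment satisfies every clause.

No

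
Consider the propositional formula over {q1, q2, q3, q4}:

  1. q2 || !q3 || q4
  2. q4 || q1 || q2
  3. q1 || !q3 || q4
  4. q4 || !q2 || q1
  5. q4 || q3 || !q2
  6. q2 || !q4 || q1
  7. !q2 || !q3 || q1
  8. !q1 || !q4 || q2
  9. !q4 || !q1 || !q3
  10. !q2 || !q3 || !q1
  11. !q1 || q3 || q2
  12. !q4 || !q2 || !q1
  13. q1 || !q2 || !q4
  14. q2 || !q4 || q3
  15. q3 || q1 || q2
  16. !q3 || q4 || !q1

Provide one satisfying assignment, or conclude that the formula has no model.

UNSATISFIABLE

Branch on q2: set q2 = true.
Branch on q4: set q4 = true.
Unit clause (!q1) forces q1 = false.
Now (q1) is unsatisfied and unit — conflict.
Undo q4 and try q4 = false.
Unit clause (q1) forces q1 = true.
Unit clause (q3) forces q3 = true.
Now (!q3) is unsatisfied and unit — conflict.
Neither q4 = true nor q4 = false works.
Undo q2 and try q2 = false.
Branch on q3: set q3 = false.
Unit clause (!q1) forces q1 = false.
Now (q1) is unsatisfied and unit — conflict.
Undo q3 and try q3 = true.
Unit clause (q4) forces q4 = true.
Unit clause (q1) forces q1 = true.
Now (!q1) is unsatisfied and unit — conflict.
Neither q3 = true nor q3 = false works.
Neither q2 = true nor q2 = false works.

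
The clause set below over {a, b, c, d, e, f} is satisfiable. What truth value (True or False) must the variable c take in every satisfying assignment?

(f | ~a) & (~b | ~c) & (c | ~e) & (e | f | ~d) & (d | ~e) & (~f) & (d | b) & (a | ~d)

False

Suppose c = 1.
Unit clause (~b) forces b = 0.
Unit clause (~f) forces f = 0.
Unit clause (~a) forces a = 0.
Unit clause (d) forces d = 1.
Now (~d) is unsatisfied and unit — conflict.
So every satisfying assignment has c = False.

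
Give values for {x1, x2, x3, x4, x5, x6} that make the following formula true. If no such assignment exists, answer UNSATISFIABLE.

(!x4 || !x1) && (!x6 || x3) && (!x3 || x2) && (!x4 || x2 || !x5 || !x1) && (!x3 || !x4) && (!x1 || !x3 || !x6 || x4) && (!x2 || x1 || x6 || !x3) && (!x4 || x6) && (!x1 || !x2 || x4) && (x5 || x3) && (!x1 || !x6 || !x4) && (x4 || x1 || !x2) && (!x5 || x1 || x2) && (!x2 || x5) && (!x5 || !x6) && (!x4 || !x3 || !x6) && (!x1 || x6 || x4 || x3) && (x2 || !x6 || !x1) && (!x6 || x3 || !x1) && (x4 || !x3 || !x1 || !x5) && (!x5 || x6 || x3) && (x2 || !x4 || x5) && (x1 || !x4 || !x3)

UNSATISFIABLE

Try x4 = false.
Try x6 = false.
Try x3 = false.
The clause (x5) is unit, so x5 = true.
That conflicts with the unit clause (!x5).
Undo x3 and try x3 = true.
The clause (x2) is unit, so x2 = true.
The clause (x1) is unit, so x1 = true.
That conflicts with the unit clause (!x1).
Either choice for x3 ends in contradiction.
Undo x6 and try x6 = true.
The clause (x3) is unit, so x3 = true.
The clause (x2) is unit, so x2 = true.
The clause (!x1) is unit, so x1 = false.
That conflicts with the unit clause (x1).
Either choice for x6 ends in contradiction.
Undo x4 and try x4 = true.
The clause (!x1) is unit, so x1 = false.
The clause (!x3) is unit, so x3 = false.
The clause (!x6) is unit, so x6 = false.
That conflicts with the unit clause (x6).
Either choice for x4 ends in contradiction.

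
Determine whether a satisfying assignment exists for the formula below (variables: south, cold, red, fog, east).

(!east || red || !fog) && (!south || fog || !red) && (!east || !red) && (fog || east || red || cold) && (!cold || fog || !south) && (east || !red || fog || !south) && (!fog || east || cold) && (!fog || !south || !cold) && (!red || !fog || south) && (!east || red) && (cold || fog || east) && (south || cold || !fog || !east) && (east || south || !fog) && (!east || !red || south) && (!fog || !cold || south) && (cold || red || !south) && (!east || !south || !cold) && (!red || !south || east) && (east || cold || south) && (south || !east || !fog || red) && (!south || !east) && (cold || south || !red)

Yes, satisfiable

Try east = false.
Try fog = false.
(cold) alone gives cold = true.
(!south) alone gives south = false.
No clause remains; red is free.
A satisfying assignment: south: false, cold: true, red: true, fog: false, east: false.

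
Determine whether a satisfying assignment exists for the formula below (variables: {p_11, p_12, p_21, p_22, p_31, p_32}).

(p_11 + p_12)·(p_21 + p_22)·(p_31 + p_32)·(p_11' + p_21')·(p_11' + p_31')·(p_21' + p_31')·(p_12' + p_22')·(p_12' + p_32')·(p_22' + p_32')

No, unsatisfiable

Try p_11 = 1.
From the singleton clause (p_21'), p_21 = 0.
From the singleton clause (p_22), p_22 = 1.
From the singleton clause (p_31'), p_31 = 0.
From the singleton clause (p_32), p_32 = 1.
That conflicts with the unit clause (p_32').
That branch fails; take p_11 = 0 instead.
From the singleton clause (p_12), p_12 = 1.
From the singleton clause (p_22'), p_22 = 0.
From the singleton clause (p_21), p_21 = 1.
From the singleton clause (p_31'), p_31 = 0.
From the singleton clause (p_32), p_32 = 1.
That conflicts with the unit clause (p_32').
Either choice for p_11 ends in contradiction.
No assignment satisfies every clause.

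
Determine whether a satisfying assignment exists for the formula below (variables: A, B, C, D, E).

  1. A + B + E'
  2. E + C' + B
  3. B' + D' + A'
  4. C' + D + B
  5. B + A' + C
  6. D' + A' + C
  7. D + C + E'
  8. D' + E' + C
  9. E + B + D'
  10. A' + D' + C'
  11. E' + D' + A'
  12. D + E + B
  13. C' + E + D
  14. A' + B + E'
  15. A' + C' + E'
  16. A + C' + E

Branch on A: set A = 0.
Branch on B: set B = 1.
Branch on C: set C = 1.
Unit clause (E) forces E = 1.
Every clause is now satisfied; D is unconstrained.
A satisfying assignment: A=0,  B=1,  C=1,  D=1,  E=1.

Yes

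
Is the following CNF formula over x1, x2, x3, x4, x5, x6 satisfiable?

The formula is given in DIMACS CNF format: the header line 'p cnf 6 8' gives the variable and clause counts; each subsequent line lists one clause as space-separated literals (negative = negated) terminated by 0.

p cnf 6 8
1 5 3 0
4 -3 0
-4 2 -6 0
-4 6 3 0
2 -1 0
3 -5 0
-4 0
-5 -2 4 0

Satisfiable

Unit clause (¬x4) forces x4 = False.
Unit clause (¬x3) forces x3 = False.
Unit clause (¬x5) forces x5 = False.
Unit clause (x1) forces x1 = True.
Unit clause (x2) forces x2 = True.
All clauses hold; x6 can take either value.
A satisfying assignment: x1 ↦ True; x2 ↦ True; x3 ↦ False; x4 ↦ False; x5 ↦ False; x6 ↦ False.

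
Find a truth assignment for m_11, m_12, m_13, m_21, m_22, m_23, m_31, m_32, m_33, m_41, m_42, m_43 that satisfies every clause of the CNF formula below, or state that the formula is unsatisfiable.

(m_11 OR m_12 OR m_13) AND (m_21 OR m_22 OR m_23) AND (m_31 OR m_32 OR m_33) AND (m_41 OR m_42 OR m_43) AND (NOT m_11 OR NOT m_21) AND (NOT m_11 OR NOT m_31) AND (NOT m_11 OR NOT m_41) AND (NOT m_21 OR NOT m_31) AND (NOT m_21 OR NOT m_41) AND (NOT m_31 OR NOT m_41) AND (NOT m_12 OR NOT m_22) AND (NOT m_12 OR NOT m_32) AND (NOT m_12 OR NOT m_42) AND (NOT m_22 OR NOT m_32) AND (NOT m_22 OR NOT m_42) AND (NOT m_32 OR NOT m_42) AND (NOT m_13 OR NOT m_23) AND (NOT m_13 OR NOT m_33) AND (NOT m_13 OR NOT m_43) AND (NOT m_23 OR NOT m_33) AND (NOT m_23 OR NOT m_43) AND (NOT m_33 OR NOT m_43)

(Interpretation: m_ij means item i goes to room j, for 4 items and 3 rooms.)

Case m_11 = false:
Case m_12 = true:
Unit clause (NOT m_22) forces m_22 = false.
Unit clause (NOT m_32) forces m_32 = false.
Unit clause (NOT m_42) forces m_42 = false.
Case m_21 = true:
Unit clause (NOT m_31) forces m_31 = false.
Unit clause (m_33) forces m_33 = true.
Unit clause (NOT m_41) forces m_41 = false.
Unit clause (m_43) forces m_43 = true.
Now (NOT m_43) is unsatisfied and unit — conflict.
So m_21 must be the other value — set m_21 = false.
Unit clause (m_23) forces m_23 = true.
Unit clause (NOT m_13) forces m_13 = false.
Unit clause (NOT m_33) forces m_33 = false.
Unit clause (m_31) forces m_31 = true.
Unit clause (NOT m_41) forces m_41 = false.
Unit clause (m_43) forces m_43 = true.
Now (NOT m_43) is unsatisfied and unit — conflict.
Neither m_21 = true nor m_21 = false works.
So m_12 must be the other value — set m_12 = false.
Unit clause (m_13) forces m_13 = true.
Unit clause (NOT m_23) forces m_23 = false.
Unit clause (NOT m_33) forces m_33 = false.
Unit clause (NOT m_43) forces m_43 = false.
Case m_21 = true:
Unit clause (NOT m_31) forces m_31 = false.
Unit clause (m_32) forces m_32 = true.
Unit clause (NOT m_41) forces m_41 = false.
Unit clause (m_42) forces m_42 = true.
Now (NOT m_42) is unsatisfied and unit — conflict.
So m_21 must be the other value — set m_21 = false.
Unit clause (m_22) forces m_22 = true.
Unit clause (NOT m_32) forces m_32 = false.
Unit clause (m_31) forces m_31 = true.
Unit clause (NOT m_41) forces m_41 = false.
Unit clause (m_42) forces m_42 = true.
Now (NOT m_42) is unsatisfied and unit — conflict.
Neither m_21 = true nor m_21 = false works.
Neither m_12 = true nor m_12 = false works.
So m_11 must be the other value — set m_11 = true.
Unit clause (NOT m_21) forces m_21 = false.
Unit clause (NOT m_31) forces m_31 = false.
Unit clause (NOT m_41) forces m_41 = false.
Case m_22 = true:
Unit clause (NOT m_12) forces m_12 = false.
Unit clause (NOT m_32) forces m_32 = false.
Unit clause (m_33) forces m_33 = true.
Unit clause (NOT m_42) forces m_42 = false.
Unit clause (m_43) forces m_43 = true.
Now (NOT m_43) is unsatisfied and unit — conflict.
So m_22 must be the other value — set m_22 = false.
Unit clause (m_23) forces m_23 = true.
Unit clause (NOT m_13) forces m_13 = false.
Unit clause (NOT m_33) forces m_33 = false.
Unit clause (m_32) forces m_32 = true.
Unit clause (NOT m_12) forces m_12 = false.
Unit clause (NOT m_42) forces m_42 = false.
Unit clause (m_43) forces m_43 = true.
Now (NOT m_43) is unsatisfied and unit — conflict.
Neither m_22 = true nor m_22 = false works.
Neither m_11 = true nor m_11 = false works.

UNSATISFIABLE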